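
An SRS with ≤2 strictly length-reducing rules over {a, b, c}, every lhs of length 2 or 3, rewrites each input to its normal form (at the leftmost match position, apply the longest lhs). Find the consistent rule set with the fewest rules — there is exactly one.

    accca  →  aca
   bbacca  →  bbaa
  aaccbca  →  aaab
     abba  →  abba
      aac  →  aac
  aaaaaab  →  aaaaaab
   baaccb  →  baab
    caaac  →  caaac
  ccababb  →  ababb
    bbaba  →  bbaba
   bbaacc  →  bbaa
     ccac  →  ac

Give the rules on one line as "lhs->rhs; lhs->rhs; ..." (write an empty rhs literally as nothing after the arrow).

bca->ab; cc->

  | accca => aca
  | bbacca => bbaa
  | aaccbca => aabca => aaab
  | abba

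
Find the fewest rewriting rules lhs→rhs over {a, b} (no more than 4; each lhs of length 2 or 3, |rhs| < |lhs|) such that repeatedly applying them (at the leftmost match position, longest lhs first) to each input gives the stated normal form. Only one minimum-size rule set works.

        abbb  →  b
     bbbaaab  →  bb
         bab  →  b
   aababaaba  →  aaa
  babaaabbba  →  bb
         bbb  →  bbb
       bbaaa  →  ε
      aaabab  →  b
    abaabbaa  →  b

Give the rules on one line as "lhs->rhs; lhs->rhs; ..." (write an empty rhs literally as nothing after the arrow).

  | abbb => aab => ab => b
  | bbbaaab => bbabab => bbab => bb
  | bab => b
  | aababaaba => ababaaba => babaaba => baaba => abba => aaa

ab->b; abb->aa; ba->; baa->ab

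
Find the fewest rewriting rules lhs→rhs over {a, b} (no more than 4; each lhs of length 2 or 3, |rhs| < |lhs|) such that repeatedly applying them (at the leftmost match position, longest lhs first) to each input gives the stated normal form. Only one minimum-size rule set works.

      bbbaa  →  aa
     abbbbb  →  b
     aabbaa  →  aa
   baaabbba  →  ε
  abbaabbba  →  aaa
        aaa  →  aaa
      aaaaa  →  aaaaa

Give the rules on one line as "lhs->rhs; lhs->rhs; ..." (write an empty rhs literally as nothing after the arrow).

  | bbbaa => abaa => aa
  | abbbbb => aabbb => babb => b
  | aabbaa => babaa => aa
  | baaabbba => aabbba => babba => ba => ε

aab->ba; ba->; bab->; bb->a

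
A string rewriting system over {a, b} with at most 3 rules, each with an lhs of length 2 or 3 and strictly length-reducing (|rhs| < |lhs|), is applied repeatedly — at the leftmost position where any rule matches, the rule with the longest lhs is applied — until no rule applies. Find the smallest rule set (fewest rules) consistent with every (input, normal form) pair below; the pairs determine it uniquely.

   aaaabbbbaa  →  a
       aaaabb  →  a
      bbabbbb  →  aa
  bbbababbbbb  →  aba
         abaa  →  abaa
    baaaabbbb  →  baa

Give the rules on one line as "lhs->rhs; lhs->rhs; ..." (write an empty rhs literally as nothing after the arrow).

  | aaaabbbbaa => abbbbaa => aabbaa => aaaa => a
  | aaaabb => abb => a
  | bbabbbb => abbbb => aabb => aa
  | bbbababbbbb => abababbbbb => ababaabbb => ababaaab => ababb => aba

aaa->; bb->; bbb->ab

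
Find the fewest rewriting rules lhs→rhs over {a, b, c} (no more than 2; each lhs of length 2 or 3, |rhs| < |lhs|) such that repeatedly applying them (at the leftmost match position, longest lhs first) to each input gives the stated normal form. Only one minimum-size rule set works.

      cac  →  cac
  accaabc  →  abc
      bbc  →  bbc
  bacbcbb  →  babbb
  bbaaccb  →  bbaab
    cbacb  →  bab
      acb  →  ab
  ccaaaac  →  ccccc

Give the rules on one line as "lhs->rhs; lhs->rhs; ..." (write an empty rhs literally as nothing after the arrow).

  | cac
  | accaabc => acccbc => accbc => acbc => abc
  | bbc
  | bacbcbb => babcbb => babbb

caa->cc; cb->b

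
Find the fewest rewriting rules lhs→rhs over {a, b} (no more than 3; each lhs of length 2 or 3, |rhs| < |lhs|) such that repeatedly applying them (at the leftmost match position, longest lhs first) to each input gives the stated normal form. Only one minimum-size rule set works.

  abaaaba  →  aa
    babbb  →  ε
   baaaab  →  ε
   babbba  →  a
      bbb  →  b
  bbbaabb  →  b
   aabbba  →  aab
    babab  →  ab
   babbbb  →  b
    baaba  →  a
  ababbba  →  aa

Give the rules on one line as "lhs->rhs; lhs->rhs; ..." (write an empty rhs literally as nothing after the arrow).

ba->b; bb->

  | abaaaba => abaaba => ababa => abba => aa
  | babbb => bbbb => bb => ε
  | baaaab => baaab => baab => bab => bb => ε
  | babbba => bbbba => bba => a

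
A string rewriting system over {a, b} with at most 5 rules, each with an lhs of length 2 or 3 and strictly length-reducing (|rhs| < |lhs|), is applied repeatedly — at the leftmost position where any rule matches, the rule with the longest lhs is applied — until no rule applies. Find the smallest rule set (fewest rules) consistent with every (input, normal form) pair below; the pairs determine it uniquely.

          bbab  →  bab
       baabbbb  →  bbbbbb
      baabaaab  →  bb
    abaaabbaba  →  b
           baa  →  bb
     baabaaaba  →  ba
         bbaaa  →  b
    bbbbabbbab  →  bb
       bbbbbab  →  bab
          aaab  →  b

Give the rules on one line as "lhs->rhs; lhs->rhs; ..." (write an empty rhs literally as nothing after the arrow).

aa->b; aaa->; aba->; bba->ba

  | bbab => bab
  | baabbbb => bbbbbb
  | baabaaab => bbbaaab => bbaaab => baaab => bb
  | abaaabbaba => aabbaba => bbbaba => bbaba => baba => b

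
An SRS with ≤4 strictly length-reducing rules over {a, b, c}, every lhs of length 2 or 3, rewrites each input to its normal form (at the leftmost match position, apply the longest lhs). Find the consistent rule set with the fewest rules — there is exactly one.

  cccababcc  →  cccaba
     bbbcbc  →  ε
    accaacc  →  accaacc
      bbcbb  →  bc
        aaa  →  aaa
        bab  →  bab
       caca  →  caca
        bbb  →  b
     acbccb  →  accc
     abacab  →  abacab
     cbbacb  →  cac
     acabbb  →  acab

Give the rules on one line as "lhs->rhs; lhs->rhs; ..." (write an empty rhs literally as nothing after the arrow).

  | cccababcc => cccaba
  | bbbcbc => bbcbc => bcbc => bcc => ε
  | accaacc
  | bbcbb => bcbb => bcb => bc

bb->b; bcc->; cb->c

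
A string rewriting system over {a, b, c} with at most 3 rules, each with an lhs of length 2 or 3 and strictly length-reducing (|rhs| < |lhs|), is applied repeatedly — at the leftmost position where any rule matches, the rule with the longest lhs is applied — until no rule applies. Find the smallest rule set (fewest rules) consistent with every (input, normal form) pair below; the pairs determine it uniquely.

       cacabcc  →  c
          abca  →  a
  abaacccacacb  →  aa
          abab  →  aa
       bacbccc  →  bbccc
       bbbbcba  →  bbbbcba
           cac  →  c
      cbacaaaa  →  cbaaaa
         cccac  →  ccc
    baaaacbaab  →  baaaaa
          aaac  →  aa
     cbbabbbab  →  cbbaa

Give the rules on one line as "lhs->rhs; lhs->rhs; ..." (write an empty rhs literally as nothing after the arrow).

ab->a; ac->; acc->ac

  | cacabcc => cabcc => cacc => cac => c
  | abca => aca => a
  | abaacccacacb => aaacccacacb => aaaccacacb => aaacacacb => aaacacb => aaacb => aab => aa
  | abab => aab => aa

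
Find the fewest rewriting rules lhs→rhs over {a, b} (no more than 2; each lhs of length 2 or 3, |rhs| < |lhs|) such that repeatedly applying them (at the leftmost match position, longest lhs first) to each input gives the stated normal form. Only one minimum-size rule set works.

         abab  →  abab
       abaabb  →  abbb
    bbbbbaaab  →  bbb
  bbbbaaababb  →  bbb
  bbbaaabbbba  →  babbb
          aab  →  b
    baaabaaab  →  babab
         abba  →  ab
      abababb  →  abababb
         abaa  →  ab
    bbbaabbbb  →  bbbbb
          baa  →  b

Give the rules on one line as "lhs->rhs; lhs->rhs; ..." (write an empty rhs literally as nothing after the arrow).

aa->; bba->b

  | abab
  | abaabb => abbb
  | bbbbbaaab => bbbbaab => bbbab => bbb
  | bbbbaaababb => bbbaababb => bbababb => bbabb => bbb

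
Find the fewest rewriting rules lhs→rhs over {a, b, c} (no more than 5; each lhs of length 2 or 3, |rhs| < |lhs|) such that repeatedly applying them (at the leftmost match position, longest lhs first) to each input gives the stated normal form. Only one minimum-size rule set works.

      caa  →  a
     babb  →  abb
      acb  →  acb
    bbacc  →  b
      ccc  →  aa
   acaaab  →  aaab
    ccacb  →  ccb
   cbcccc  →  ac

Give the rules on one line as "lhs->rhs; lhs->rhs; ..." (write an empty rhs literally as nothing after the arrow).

acc->b; ba->a; ca->; ccc->aa

  | caa => a
  | babb => abb
  | acb
  | bbacc => bacc => acc => b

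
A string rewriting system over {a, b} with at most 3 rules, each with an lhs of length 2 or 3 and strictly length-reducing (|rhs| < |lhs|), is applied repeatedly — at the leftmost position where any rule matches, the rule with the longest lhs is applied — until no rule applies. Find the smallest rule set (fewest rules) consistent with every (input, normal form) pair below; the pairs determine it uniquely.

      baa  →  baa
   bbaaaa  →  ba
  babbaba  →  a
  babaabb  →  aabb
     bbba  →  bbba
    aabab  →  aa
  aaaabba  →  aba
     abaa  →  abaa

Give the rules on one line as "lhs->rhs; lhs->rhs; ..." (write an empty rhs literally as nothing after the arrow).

aaa->ab; bab->

  | baa
  | bbaaaa => bbaba => ba
  | babbaba => baba => a
  | babaabb => aabb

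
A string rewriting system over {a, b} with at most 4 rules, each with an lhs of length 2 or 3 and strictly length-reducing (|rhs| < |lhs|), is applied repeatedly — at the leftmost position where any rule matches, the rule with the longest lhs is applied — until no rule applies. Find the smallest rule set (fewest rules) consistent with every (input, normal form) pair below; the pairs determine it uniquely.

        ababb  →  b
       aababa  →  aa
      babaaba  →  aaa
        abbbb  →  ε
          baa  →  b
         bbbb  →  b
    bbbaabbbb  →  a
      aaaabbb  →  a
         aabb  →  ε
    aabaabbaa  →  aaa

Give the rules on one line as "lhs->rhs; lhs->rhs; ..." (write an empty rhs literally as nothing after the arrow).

ab->; ba->b; bb->a

  | ababb => abb => b
  | aababa => aaba => aa
  | babaaba => bbaaba => aaaba => aaa
  | abbbb => bbb => ab => ε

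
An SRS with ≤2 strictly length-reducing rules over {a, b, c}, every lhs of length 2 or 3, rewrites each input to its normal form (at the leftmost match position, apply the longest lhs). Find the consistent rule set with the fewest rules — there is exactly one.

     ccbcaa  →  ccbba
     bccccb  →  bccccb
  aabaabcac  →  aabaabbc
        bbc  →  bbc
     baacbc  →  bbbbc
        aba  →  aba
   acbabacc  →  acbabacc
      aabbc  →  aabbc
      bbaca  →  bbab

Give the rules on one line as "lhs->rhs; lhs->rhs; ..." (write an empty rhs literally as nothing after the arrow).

aac->bb; ca->b

  | ccbcaa => ccbba
  | bccccb
  | aabaabcac => aabaabbc
  | bbc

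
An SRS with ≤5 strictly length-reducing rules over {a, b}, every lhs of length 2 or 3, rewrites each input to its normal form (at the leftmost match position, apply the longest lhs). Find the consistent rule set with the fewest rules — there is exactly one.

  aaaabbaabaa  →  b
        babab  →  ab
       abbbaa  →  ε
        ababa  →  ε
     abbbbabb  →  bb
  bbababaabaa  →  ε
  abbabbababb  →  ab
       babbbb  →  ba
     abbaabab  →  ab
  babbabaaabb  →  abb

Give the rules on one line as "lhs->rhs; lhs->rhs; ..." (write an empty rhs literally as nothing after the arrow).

  | aaaabbaabaa => aabbaabaa => bbaabaa => bbaa => b
  | babab => ab
  | abbbaa => abaaa => aa => ε
  | ababa => aa => ε

aa->; baa->; bab->; bbb->ba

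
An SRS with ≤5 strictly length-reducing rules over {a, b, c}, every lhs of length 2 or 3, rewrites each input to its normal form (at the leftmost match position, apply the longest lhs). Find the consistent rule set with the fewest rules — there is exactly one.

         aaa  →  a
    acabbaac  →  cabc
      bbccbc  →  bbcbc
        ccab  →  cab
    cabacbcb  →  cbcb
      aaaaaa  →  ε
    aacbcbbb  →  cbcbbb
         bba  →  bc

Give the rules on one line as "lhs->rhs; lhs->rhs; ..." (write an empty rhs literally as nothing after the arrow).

  | aaa => a
  | acabbaac => cabbaac => cabcac => cabcc => cabc
  | bbccbc => bbcbc
  | ccab => cab

aa->; ac->c; ba->c; cc->c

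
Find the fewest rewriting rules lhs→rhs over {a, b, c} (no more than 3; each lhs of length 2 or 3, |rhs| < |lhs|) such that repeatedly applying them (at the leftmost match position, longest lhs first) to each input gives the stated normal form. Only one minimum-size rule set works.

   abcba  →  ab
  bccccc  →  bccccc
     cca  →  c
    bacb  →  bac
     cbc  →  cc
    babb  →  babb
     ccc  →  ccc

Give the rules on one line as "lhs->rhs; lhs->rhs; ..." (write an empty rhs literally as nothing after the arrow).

  | abcba => abca => ab
  | bccccc
  | cca => c
  | bacb => bac

ca->; cb->c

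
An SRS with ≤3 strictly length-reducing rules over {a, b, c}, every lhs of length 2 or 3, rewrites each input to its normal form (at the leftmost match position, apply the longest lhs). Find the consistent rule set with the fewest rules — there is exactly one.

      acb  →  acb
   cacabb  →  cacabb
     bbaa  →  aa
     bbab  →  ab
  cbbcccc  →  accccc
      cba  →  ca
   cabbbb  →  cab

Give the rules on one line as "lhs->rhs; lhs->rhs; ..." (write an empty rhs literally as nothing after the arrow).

ba->a; bbb->; cbb->ac

  | acb
  | cacabb
  | bbaa => baa => aa
  | bbab => bab => ab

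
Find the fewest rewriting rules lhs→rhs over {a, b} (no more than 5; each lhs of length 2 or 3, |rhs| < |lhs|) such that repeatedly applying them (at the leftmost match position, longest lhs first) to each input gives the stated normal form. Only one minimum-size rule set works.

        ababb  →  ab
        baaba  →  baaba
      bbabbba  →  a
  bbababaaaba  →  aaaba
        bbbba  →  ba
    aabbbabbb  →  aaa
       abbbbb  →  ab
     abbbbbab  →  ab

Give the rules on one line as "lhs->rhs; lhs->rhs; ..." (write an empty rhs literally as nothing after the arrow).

  | ababb => ab
  | baaba
  | bbabbba => bbba => a
  | bbababaaaba => babaaaba => aaaba

bab->; bb->b; bba->; bbb->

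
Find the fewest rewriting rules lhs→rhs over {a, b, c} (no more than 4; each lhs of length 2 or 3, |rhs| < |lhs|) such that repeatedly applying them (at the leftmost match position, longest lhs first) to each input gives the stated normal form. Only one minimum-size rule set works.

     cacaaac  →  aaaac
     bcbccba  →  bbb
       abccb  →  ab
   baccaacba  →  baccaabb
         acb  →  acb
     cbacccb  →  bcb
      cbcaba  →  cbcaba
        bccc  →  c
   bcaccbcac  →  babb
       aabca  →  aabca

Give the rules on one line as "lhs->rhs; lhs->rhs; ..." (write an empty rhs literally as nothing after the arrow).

bcc->; cac->a; cba->bb

  | cacaaac => aaaac
  | bcbccba => bcba => bbb
  | abccb => ab
  | baccaacba => baccaabb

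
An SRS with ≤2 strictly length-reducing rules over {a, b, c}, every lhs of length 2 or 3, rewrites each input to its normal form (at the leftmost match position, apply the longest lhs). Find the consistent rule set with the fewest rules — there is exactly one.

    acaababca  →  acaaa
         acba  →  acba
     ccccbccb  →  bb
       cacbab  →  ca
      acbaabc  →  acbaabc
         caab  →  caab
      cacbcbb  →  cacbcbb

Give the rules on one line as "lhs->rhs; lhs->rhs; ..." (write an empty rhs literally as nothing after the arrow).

  | acaababca => acaacca => acaaa
  | acba
  | ccccbccb => ccbccb => bccb => bb
  | cacbab => cacc => ca

bab->c; cc->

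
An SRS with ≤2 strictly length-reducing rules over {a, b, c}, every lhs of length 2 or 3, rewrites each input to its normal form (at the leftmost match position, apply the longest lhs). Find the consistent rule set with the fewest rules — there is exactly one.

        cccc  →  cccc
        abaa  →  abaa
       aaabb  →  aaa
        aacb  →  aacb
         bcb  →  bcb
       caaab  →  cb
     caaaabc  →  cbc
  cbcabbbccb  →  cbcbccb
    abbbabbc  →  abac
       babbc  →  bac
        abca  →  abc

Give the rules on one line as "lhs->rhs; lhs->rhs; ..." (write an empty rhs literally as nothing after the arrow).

  | cccc
  | abaa
  | aaabb => aaa
  | aacb

bb->; ca->c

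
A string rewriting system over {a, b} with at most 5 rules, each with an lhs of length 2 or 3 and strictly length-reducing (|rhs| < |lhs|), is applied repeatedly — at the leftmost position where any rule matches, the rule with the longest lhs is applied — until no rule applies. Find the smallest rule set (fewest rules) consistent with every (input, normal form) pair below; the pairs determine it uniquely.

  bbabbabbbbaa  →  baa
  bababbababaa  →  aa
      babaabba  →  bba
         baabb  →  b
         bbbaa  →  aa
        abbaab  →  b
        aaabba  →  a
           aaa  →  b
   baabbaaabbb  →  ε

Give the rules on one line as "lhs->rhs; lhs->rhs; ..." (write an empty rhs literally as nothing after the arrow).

  | bbabbabbbbaa => bbabbbbaa => bbbbaa => baa
  | bababbababaa => abbababaa => bbababaa => babaa => aa
  | babaabba => aabba => abba => bba
  | baabb => babb => b

aaa->ab; ab->b; bab->; bbb->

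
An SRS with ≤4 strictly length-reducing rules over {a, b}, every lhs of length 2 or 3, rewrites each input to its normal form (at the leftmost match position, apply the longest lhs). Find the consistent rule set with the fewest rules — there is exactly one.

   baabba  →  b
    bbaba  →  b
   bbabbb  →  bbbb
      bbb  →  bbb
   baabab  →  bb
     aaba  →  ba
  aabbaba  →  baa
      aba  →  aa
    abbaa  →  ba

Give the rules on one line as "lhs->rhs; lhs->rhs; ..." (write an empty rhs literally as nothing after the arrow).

  | baabba => baaba => baaa => bba => b
  | bbaba => bba => b
  | bbabbb => bbbb
  | bbb

aaa->ba; ab->a; bba->b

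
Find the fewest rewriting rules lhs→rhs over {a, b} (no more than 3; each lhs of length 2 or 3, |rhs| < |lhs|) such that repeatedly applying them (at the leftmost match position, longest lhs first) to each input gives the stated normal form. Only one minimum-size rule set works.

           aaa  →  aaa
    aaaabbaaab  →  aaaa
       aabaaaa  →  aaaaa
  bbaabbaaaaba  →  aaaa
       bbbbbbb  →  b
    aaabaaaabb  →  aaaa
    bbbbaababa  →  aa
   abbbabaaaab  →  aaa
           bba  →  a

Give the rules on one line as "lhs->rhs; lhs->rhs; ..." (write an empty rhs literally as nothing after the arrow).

  | aaa
  | aaaabbaaab => aaabaaab => aaaaab => aaaa
  | aabaaaa => aaaaa
  | bbaabbaaaaba => aabbaaaaba => abaaaaba => aaaaba => aaaa

ab->; bb->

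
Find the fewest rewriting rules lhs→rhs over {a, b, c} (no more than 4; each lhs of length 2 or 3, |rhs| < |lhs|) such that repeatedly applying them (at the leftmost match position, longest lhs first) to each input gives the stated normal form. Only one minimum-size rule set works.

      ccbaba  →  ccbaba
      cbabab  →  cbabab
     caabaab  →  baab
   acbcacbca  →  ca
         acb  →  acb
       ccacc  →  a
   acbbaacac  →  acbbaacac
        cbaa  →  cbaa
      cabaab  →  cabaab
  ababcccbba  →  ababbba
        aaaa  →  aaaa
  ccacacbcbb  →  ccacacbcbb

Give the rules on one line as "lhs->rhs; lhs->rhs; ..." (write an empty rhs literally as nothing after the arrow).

  | ccbaba
  | cbabab
  | caabaab => baab
  | acbcacbca => accbca => cabca => ca

acc->ca; bca->; caa->; ccc->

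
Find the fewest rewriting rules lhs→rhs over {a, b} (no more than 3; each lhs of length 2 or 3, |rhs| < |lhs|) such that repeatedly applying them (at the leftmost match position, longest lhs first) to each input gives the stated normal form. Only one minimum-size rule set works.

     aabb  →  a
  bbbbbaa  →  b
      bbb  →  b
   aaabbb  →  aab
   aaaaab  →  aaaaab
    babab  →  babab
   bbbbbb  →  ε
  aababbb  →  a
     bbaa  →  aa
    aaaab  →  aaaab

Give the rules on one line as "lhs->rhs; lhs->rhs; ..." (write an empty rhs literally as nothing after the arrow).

abb->; baa->b; bb->

  | aabb => a
  | bbbbbaa => bbbaa => baa => b
  | bbb => b
  | aaabbb => aab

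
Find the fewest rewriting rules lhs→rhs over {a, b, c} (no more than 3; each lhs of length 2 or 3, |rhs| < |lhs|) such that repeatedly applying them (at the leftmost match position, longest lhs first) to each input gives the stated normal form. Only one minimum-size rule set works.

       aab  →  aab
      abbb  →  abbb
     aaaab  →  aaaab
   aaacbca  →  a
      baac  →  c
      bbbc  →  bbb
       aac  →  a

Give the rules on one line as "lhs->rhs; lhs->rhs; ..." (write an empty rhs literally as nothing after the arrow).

  | aab
  | abbb
  | aaaab
  | aaacbca => aabca => aaba => aac => a

ac->; ba->c; bc->b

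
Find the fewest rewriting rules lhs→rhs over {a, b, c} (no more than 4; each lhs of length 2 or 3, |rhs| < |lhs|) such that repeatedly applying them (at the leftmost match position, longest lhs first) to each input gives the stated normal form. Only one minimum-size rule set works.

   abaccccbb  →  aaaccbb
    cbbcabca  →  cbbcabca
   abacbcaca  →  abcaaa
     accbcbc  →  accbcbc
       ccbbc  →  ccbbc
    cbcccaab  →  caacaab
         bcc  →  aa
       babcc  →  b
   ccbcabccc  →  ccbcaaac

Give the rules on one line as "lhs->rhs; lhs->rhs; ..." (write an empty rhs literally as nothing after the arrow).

  | abaccccbb => abccccbb => aaaccbb
  | cbbcabca
  | abacbcaca => abcbcaca => abcbcca => abcaaa
  | accbcbc

ba->b; bcc->aa; cac->cc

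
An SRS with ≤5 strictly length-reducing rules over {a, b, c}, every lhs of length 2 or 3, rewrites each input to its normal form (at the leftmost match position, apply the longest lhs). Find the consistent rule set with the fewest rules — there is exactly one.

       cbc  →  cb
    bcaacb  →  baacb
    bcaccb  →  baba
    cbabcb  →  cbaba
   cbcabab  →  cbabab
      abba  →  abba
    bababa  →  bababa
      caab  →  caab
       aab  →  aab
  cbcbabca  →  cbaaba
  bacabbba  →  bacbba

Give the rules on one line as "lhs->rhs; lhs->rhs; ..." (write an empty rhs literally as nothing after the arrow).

  | cbc => cb
  | bcaacb => baacb
  | bcaccb => baccb => baba
  | cbabcb => cbaba

bc->b; bcb->ba; cab->c; ccb->ba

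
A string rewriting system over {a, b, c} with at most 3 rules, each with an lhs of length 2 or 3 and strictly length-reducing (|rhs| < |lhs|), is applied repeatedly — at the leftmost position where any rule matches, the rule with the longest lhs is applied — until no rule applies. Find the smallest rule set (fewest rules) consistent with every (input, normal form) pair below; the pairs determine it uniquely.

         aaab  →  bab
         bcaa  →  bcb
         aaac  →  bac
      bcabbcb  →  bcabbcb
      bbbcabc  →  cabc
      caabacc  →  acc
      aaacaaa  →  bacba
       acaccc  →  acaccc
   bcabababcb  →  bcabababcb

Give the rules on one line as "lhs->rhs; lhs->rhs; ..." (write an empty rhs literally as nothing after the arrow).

  | aaab => bab
  | bcaa => bcb
  | aaac => bac
  | bcabbcb

aa->b; bbb->; cbb->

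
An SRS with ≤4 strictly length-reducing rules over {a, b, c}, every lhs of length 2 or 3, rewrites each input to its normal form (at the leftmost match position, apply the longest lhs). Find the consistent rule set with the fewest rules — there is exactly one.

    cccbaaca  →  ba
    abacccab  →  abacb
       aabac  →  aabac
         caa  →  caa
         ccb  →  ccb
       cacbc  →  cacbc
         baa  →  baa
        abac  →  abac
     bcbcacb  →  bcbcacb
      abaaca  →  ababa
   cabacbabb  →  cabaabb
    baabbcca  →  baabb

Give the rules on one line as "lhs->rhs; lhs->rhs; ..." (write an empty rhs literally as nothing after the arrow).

aca->ba; cba->a; cca->

  | cccbaaca => ccaaca => aca => ba
  | abacccab => abacb
  | aabac
  | caa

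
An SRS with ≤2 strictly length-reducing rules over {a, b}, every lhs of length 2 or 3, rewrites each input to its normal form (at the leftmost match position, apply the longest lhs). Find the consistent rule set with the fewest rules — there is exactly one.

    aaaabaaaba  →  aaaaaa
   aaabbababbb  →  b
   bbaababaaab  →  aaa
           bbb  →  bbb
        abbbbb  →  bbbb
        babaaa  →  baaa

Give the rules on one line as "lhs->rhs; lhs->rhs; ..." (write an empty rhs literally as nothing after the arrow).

ab->; bba->a

  | aaaabaaaba => aaaaaaba => aaaaaa
  | aaabbababbb => aabababbb => aababbb => aabbb => abb => b
  | bbaababaaab => aababaaab => aabaaab => aaaab => aaa
  | bbb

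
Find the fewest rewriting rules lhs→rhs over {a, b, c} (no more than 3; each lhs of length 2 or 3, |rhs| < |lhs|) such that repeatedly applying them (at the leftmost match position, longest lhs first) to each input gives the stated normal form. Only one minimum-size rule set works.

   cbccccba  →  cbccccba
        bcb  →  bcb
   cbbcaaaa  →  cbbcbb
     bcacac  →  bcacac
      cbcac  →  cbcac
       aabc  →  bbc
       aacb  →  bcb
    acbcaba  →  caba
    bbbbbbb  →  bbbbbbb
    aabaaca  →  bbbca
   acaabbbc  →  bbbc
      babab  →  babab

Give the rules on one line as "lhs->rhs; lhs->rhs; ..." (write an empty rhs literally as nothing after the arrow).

aa->b; acb->

  | cbccccba
  | bcb
  | cbbcaaaa => cbbcbaa => cbbcbb
  | bcacac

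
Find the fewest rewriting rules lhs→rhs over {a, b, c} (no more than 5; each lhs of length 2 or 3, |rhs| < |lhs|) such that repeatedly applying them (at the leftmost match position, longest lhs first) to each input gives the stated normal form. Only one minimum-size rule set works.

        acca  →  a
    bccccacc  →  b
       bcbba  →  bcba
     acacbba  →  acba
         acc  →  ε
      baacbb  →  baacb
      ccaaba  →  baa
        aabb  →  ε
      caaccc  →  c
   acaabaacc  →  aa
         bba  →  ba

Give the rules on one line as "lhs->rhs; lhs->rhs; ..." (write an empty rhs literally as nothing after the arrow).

ab->; bb->b; ca->; cc->b

  | acca => aba => a
  | bccccacc => bbccacc => bccacc => bbacc => bacc => bab => b
  | bcbba => bcba
  | acacbba => acbba => acba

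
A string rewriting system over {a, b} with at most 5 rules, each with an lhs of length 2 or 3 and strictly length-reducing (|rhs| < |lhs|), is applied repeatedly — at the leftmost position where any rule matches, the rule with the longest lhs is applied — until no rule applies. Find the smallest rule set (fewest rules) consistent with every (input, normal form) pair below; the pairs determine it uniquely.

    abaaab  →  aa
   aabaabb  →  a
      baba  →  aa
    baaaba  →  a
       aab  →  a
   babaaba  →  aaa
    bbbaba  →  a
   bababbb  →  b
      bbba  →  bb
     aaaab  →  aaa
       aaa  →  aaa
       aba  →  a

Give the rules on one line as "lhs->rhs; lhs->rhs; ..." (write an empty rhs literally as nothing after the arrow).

  | abaaab => aaab => aa
  | aabaabb => aaabb => aab => a
  | baba => aa
  | baaaba => ababa => aba => a

ab->; ba->; baa->ab; bab->a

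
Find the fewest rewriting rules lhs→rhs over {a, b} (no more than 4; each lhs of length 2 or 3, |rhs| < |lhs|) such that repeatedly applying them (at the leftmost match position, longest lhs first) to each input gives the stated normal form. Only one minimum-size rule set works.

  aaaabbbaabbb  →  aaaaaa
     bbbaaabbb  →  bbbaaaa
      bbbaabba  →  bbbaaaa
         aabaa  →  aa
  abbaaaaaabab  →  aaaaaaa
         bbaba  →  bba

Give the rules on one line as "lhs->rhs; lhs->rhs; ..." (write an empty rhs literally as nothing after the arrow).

ab->a; aba->; abb->aa; bab->b

  | aaaabbbaabbb => aaaaabaabbb => aaaaabbb => aaaaaab => aaaaaa
  | bbbaaabbb => bbbaaaab => bbbaaaa
  | bbbaabba => bbbaaaa
  | aabaa => aa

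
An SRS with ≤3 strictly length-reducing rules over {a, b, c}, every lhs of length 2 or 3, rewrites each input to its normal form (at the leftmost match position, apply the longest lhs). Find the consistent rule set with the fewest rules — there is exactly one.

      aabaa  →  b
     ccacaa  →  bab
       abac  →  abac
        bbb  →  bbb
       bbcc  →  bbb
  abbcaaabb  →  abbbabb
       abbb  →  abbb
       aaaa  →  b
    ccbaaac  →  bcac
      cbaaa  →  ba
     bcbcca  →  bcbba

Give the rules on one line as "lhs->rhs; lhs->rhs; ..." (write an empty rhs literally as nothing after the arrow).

  | aabaa => cbaa => cc => b
  | ccacaa => bacaa => bacc => bab
  | abac
  | bbb

aa->c; baa->c; cc->b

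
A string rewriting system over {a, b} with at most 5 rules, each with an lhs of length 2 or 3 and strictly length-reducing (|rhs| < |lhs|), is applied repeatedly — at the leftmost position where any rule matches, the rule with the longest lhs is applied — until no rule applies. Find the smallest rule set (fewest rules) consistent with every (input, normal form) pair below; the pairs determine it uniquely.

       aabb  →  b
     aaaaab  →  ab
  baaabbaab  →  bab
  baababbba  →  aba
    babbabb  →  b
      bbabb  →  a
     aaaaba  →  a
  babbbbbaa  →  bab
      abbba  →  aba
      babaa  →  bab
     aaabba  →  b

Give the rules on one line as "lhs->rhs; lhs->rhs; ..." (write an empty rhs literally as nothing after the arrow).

  | aabb => bbb => b
  | aaaaab => aaab => ab
  | baaabbaab => babbaab => baaab => bab
  | baababbba => bbabbba => abbba => aba

aa->b; aaa->a; baa->b; bb->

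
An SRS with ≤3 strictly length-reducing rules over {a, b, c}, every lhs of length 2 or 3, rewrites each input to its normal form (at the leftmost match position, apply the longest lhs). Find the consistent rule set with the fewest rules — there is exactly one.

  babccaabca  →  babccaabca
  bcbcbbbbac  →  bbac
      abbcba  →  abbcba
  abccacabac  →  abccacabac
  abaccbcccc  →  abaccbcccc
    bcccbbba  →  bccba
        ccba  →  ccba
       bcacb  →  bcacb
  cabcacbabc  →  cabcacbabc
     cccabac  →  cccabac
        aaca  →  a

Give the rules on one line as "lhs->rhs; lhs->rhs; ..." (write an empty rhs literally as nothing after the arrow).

  | babccaabca
  | bcbcbbbbac => bcbbbac => bbac
  | abbcba
  | abccacabac

aac->; cbb->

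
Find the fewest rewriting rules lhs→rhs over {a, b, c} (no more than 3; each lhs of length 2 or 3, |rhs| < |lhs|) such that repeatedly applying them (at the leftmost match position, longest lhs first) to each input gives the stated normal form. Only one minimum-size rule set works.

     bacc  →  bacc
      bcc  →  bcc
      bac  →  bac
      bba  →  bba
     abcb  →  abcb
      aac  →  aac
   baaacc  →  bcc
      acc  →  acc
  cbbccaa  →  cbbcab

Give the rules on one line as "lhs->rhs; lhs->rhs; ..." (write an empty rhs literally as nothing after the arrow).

aaa->; caa->ab

  | bacc
  | bcc
  | bac
  | bba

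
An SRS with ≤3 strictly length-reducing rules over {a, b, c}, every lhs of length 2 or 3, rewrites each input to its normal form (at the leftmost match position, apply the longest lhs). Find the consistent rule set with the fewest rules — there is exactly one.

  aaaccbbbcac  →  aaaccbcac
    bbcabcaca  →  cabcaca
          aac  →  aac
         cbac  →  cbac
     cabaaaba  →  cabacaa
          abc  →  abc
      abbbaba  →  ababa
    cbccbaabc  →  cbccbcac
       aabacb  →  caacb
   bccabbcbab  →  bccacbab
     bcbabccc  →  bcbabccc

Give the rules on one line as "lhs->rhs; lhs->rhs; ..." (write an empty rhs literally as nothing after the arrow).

aab->ca; bb->

  | aaaccbbbcac => aaaccbcac
  | bbcabcaca => cabcaca
  | aac
  | cbac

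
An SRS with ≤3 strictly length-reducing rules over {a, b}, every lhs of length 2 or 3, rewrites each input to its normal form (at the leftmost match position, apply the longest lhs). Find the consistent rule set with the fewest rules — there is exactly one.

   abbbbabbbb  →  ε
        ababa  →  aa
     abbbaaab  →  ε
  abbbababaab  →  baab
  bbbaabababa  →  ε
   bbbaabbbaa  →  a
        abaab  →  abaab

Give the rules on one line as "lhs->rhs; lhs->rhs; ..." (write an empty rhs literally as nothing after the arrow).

  | abbbbabbbb => aabbabbbb => aaaabbbb => abbbb => aabb => aaa => ε
  | ababa => aa
  | abbbaaab => aabaaab => aabb => aaa => ε
  | abbbababaab => aabababaab => aaabaab => baab

aaa->; bab->; bb->a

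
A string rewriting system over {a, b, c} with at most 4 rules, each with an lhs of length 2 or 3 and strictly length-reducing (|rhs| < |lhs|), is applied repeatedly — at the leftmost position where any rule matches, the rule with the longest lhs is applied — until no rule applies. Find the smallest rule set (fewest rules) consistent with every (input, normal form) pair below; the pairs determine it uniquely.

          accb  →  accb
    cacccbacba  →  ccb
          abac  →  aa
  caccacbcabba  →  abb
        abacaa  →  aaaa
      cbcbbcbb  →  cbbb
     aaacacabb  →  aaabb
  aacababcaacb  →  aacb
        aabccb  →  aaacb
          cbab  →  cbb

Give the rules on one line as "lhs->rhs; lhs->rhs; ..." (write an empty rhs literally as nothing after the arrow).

  | accb
  | cacccbacba => ccccbacba => ccccbcba => ccccaba => ccba => ccb
  | abac => abc => aa
  | caccacbcabba => cccacbcabba => ccbcabba => ccaabba => abba => abb

ba->b; bc->a; ca->c; cca->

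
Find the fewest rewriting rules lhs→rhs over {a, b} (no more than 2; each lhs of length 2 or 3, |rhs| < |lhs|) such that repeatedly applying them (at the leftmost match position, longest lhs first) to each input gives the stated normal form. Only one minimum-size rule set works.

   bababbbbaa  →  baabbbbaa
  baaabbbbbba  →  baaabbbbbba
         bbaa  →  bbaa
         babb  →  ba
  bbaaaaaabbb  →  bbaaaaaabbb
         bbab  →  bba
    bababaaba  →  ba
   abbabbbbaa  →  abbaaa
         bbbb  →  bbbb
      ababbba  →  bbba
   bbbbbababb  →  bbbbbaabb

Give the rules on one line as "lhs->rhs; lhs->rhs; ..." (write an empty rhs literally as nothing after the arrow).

  | bababbbbaa => baabbbbaa
  | baaabbbbbba
  | bbaa
  | babb => bab => ba

aba->; bab->ba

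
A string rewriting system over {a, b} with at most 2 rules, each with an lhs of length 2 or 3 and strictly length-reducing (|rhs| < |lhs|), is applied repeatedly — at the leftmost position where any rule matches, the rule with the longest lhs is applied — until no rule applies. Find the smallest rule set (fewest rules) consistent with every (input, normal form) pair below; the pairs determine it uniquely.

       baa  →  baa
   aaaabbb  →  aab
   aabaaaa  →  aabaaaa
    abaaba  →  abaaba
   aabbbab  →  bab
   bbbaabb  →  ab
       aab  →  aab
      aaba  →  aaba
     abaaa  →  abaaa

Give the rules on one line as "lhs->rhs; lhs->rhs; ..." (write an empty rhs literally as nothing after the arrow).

  | baa
  | aaaabbb => aaabb => aab
  | aabaaaa
  | abaaba

abb->b; bbb->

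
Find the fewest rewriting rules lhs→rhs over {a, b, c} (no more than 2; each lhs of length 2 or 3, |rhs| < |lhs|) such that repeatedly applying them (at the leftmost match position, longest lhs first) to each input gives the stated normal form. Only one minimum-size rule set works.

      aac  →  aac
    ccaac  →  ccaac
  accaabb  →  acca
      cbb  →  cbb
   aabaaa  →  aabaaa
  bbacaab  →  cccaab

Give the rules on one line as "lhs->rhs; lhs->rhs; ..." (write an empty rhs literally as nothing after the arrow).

abb->; bba->cc

  | aac
  | ccaac
  | accaabb => acca
  | cbb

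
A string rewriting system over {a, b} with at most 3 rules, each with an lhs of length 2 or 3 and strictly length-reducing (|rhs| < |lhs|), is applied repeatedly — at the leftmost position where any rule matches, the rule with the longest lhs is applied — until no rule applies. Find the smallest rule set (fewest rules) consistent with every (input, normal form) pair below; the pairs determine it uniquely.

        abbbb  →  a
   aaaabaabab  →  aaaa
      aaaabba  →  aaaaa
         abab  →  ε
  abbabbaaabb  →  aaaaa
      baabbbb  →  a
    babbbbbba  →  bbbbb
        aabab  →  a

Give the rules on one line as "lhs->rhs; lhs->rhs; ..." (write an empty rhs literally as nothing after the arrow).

  | abbbb => abb => a
  | aaaabaabab => aaaaabab => aaaaab => aaaa
  | aaaabba => aaaaa
  | abab => ab => ε

ab->; abb->a; ba->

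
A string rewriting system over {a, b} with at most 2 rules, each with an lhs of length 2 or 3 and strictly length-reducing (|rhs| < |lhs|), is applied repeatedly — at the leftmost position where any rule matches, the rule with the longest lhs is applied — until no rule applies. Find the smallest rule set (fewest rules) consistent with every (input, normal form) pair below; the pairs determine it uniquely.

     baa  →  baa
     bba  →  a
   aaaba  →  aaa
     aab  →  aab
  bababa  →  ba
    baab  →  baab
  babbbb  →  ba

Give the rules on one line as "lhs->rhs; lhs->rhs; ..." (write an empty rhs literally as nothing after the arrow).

  | baa
  | bba => a
  | aaaba => aaa
  | aab

aba->a; bb->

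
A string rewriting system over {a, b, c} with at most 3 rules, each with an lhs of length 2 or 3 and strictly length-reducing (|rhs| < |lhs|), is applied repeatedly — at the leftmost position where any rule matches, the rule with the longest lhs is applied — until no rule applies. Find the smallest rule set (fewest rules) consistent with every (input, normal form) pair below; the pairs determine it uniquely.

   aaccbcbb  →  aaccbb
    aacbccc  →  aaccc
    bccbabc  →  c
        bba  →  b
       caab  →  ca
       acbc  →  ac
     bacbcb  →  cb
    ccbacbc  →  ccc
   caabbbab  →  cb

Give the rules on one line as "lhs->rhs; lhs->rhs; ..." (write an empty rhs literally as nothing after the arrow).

  | aaccbcbb => aaccbb
  | aacbccc => aaccc
  | bccbabc => cbabc => cbc => c
  | bba => b

ab->; ba->; bc->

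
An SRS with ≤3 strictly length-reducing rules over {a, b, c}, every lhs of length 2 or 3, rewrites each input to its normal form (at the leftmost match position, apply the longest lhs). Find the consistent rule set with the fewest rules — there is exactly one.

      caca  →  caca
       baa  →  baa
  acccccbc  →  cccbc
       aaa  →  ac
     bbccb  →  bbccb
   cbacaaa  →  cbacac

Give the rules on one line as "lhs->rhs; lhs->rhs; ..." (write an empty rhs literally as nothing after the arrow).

  | caca
  | baa
  | acccccbc => cccbc
  | aaa => ac

aaa->ac; acc->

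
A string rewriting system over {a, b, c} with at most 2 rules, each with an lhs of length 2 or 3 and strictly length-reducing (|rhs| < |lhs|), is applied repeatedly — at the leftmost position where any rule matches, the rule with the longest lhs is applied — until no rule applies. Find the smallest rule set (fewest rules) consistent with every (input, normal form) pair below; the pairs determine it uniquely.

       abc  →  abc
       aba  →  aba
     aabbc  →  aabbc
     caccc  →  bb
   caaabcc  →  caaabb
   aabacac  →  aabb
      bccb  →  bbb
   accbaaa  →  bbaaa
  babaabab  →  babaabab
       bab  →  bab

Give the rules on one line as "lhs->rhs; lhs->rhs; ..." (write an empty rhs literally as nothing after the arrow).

ac->c; cc->b

  | abc
  | aba
  | aabbc
  | caccc => cccc => bcc => bb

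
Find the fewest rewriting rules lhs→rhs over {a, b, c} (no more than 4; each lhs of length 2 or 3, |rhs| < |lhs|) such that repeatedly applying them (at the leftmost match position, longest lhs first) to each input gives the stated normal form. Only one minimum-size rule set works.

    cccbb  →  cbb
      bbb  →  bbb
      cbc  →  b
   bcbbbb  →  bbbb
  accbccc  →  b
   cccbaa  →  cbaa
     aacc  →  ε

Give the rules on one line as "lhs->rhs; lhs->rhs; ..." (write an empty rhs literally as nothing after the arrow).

ac->; bcb->b; cbc->b; cc->

  | cccbb => cbb
  | bbb
  | cbc => b
  | bcbbbb => bbbb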